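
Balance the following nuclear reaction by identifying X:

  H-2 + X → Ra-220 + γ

Fr-218

Conserve mass number: 2 + A = 220 + 0, so A = 218.
Conserve atomic number: 1 + Z = 88 + 0, so Z = 87.
Z = 87 is francium, so the species is Fr-218.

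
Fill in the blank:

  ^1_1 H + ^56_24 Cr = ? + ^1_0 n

Mn-56

Conserve mass number: 1 + 56 = A + 1, so A = 56.
Conserve atomic number: 1 + 24 = Z + 0, so Z = 25.
Z = 25 is manganese, so the species is ^56_25 Mn.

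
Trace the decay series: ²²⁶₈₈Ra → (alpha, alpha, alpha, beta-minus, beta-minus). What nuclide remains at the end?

Start: (A, Z) = (226, 88).
After α: (222, 86).
After α: (218, 84).
After α: (214, 82).
After β⁻: (214, 83).
After β⁻: (214, 84).
Z = 84 is polonium.

Po-214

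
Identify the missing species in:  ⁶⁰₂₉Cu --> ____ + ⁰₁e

Ni-60

Conserve mass number: 60 = A + 0, so A = 60.
Conserve atomic number: 29 = Z + 1, so Z = 28.
Z = 28 is nickel, so the species is ⁶⁰₂₈Ni.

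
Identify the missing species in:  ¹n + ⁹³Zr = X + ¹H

Conserve mass number: 1 + 93 = A + 1, so A = 93.
Conserve atomic number: 0 + 40 = Z + 1, so Z = 39.
Z = 39 is yttrium, so the species is ⁹³Y.

Y-93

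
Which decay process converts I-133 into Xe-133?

ΔA = 133 − 133 = 0; ΔZ = 54 − 53 = +1.
A is unchanged and Z rises by 1 — a neutron has become a proton (β⁻ decay).

beta-minus decay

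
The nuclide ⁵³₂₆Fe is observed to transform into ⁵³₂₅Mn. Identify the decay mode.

ΔA = 53 − 53 = 0; ΔZ = 25 − 26 = -1.
A is unchanged and Z drops by 1 — a proton has become a neutron (β⁺ emission or electron capture).

beta-plus decay or electron capture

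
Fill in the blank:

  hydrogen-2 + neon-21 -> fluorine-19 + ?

alpha particle

Conserve mass number: 2 + 21 = 19 + A, so A = 4.
Conserve atomic number: 1 + 10 = 9 + Z, so Z = 2.
A = 4 and Z = 2 is helium-4 — an alpha particle.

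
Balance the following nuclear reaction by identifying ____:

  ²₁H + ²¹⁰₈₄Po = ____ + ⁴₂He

Bi-208

Conserve mass number: 2 + 210 = A + 4, so A = 208.
Conserve atomic number: 1 + 84 = Z + 2, so Z = 83.
Z = 83 is bismuth, so the species is ²⁰⁸₈₃Bi.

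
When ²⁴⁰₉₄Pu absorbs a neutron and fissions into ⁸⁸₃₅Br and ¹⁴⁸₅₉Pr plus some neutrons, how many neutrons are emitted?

5

Conserve mass number: 241 = 88 + 148 + k, so k = 241 − 236 = 5.
Check atomic number: 94 = 35 + 59 + 0 = 94. ✓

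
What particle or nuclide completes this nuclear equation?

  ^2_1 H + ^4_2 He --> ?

Li-6

Conserve mass number: 2 + 4 = A, so A = 6.
Conserve atomic number: 1 + 2 = Z, so Z = 3.
Z = 3 is lithium, so the species is ^6_3 Li.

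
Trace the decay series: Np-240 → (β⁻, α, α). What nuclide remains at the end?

Start: (A, Z) = (240, 93).
After β⁻: (240, 94).
After α: (236, 92).
After α: (232, 90).
Z = 90 is thorium.

Th-232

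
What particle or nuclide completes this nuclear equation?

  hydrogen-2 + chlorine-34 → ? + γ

Conserve mass number: 2 + 34 = A + 0, so A = 36.
Conserve atomic number: 1 + 17 = Z + 0, so Z = 18.
Z = 18 is argon, so the species is argon-36.

Ar-36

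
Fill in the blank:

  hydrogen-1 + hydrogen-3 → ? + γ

He-4

Conserve mass number: 1 + 3 = A + 0, so A = 4.
Conserve atomic number: 1 + 1 = Z + 0, so Z = 2.
A = 4 and Z = 2 is helium-4 — an alpha particle.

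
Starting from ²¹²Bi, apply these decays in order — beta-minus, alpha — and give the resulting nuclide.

Start: (A, Z) = (212, 83).
After β⁻: (212, 84).
After α: (208, 82).
Z = 82 is lead.

Pb-208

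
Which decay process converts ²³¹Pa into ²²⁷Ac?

ΔA = 227 − 231 = -4; ΔZ = 89 − 91 = -2.
A drops by 4 and Z drops by 2 — the signature of alpha emission.

alpha decay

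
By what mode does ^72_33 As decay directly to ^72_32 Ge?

beta-plus decay or electron capture

ΔA = 72 − 72 = 0; ΔZ = 32 − 33 = -1.
A is unchanged and Z drops by 1 — a proton has become a neutron (β⁺ emission or electron capture).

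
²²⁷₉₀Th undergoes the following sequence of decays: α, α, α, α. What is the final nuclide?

Start: (A, Z) = (227, 90).
After α: (223, 88).
After α: (219, 86).
After α: (215, 84).
After α: (211, 82).
Z = 82 is lead.

Pb-211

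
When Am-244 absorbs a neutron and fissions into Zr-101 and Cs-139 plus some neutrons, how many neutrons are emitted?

5

Conserve mass number: 245 = 101 + 139 + k, so k = 245 − 240 = 5.
Check atomic number: 95 = 40 + 55 + 0 = 95. ✓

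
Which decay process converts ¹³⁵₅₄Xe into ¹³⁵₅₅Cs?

beta-minus decay

ΔA = 135 − 135 = 0; ΔZ = 55 − 54 = +1.
A is unchanged and Z rises by 1 — a neutron has become a proton (β⁻ decay).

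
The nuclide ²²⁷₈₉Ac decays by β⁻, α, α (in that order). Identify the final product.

Rn-219

Start: (A, Z) = (227, 89).
After β⁻: (227, 90).
After α: (223, 88).
After α: (219, 86).
Z = 86 is radon.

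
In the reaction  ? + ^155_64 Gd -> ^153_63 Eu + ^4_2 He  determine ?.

Conserve mass number: A + 155 = 153 + 4, so A = 2.
Conserve atomic number: Z + 64 = 63 + 2, so Z = 1.
A = 2 and Z = 1 is ^2_1 H — a deuteron.

deuteron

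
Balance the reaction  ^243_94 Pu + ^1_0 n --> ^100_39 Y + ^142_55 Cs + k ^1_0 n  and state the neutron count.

Conserve mass number: 244 = 100 + 142 + k, so k = 244 − 242 = 2.
Check atomic number: 94 = 39 + 55 + 0 = 94. ✓

2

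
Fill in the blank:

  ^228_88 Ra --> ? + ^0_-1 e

Ac-228

Conserve mass number: 228 = A + 0, so A = 228.
Conserve atomic number: 88 = Z − 1, so Z = 89.
Z = 89 is actinium, so the species is ^228_89 Ac.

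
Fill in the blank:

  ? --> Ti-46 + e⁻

Conserve mass number: A = 46 + 0, so A = 46.
Conserve atomic number: Z = 22 − 1, so Z = 21.
Z = 21 is scandium, so the species is Sc-46.

Sc-46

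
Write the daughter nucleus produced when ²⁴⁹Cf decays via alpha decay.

Alpha decay: mass number changes by -4, atomic number by -2.
A: 249 − 4 = 245; Z: 98 − 2 = 96.
Z = 96 is curium, so the daughter is ²⁴⁵Cm.

Cm-245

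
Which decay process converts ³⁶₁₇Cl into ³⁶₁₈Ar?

beta-minus decay

ΔA = 36 − 36 = 0; ΔZ = 18 − 17 = +1.
A is unchanged and Z rises by 1 — a neutron has become a proton (β⁻ decay).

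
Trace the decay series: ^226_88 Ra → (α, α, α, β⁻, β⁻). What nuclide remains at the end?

Po-214

Start: (A, Z) = (226, 88).
After α: (222, 86).
After α: (218, 84).
After α: (214, 82).
After β⁻: (214, 83).
After β⁻: (214, 84).
Z = 84 is polonium.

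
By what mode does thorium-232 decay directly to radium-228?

ΔA = 228 − 232 = -4; ΔZ = 88 − 90 = -2.
A drops by 4 and Z drops by 2 — the signature of alpha emission.

alpha decay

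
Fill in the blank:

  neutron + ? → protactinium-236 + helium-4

Conserve mass number: 1 + A = 236 + 4, so A = 239.
Conserve atomic number: 0 + Z = 91 + 2, so Z = 93.
Z = 93 is neptunium, so the species is neptunium-239.

Np-239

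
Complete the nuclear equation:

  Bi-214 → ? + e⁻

Conserve mass number: 214 = A + 0, so A = 214.
Conserve atomic number: 83 = Z − 1, so Z = 84.
Z = 84 is polonium, so the species is Po-214.

Po-214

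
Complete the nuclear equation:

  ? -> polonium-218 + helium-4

Conserve mass number: A = 218 + 4, so A = 222.
Conserve atomic number: Z = 84 + 2, so Z = 86.
Z = 86 is radon, so the species is radon-222.

Rn-222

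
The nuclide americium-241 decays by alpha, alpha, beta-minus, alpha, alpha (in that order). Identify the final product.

Ra-225

Start: (A, Z) = (241, 95).
After α: (237, 93).
After α: (233, 91).
After β⁻: (233, 92).
After α: (229, 90).
After α: (225, 88).
Z = 88 is radium.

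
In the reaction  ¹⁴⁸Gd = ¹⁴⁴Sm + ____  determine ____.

Conserve mass number: 148 = 144 + A, so A = 4.
Conserve atomic number: 64 = 62 + Z, so Z = 2.
A = 4 and Z = 2 is ⁴He — an alpha particle.

alpha particle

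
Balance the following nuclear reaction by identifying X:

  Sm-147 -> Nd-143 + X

Conserve mass number: 147 = 143 + A, so A = 4.
Conserve atomic number: 62 = 60 + Z, so Z = 2.
A = 4 and Z = 2 is He-4 — an alpha particle.

alpha particle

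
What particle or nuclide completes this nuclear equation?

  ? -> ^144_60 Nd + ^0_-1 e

Conserve mass number: A = 144 + 0, so A = 144.
Conserve atomic number: Z = 60 − 1, so Z = 59.
Z = 59 is praseodymium, so the species is ^144_59 Pr.

Pr-144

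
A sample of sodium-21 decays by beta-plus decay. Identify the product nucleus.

Beta-plus decay: mass number changes by +0, atomic number by -1.
A: 21 = 21; Z: 11 − 1 = 10.
Z = 10 is neon, so the daughter is neon-21.

Ne-21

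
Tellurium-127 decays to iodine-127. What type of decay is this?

ΔA = 127 − 127 = 0; ΔZ = 53 − 52 = +1.
A is unchanged and Z rises by 1 — a neutron has become a proton (β⁻ decay).

beta-minus decay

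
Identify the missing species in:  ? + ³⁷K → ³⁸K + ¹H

Conserve mass number: A + 37 = 38 + 1, so A = 2.
Conserve atomic number: Z + 19 = 19 + 1, so Z = 1.
A = 2 and Z = 1 is ²H — a deuteron.

deuteron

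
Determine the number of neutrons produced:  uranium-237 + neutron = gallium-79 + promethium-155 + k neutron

4

Conserve mass number: 238 = 79 + 155 + k, so k = 238 − 234 = 4.
Check atomic number: 92 = 31 + 61 + 0 = 92. ✓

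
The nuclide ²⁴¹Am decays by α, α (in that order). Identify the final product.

Pa-233

Start: (A, Z) = (241, 95).
After α: (237, 93).
After α: (233, 91).
Z = 91 is protactinium.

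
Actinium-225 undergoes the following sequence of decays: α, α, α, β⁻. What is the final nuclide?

Start: (A, Z) = (225, 89).
After α: (221, 87).
After α: (217, 85).
After α: (213, 83).
After β⁻: (213, 84).
Z = 84 is polonium.

Po-213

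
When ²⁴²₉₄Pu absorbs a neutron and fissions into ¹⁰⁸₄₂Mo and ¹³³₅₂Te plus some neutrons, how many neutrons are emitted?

2

Conserve mass number: 243 = 108 + 133 + k, so k = 243 − 241 = 2.
Check atomic number: 94 = 42 + 52 + 0 = 94. ✓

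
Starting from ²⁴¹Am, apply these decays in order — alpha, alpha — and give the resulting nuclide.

Start: (A, Z) = (241, 95).
After α: (237, 93).
After α: (233, 91).
Z = 91 is protactinium.

Pa-233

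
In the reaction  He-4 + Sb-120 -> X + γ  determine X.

Conserve mass number: 4 + 120 = A + 0, so A = 124.
Conserve atomic number: 2 + 51 = Z + 0, so Z = 53.
Z = 53 is iodine, so the species is I-124.

I-124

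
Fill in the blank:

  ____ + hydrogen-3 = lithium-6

Conserve mass number: A + 3 = 6, so A = 3.
Conserve atomic number: Z + 1 = 3, so Z = 2.
Z = 2 is helium, so the species is helium-3.

He-3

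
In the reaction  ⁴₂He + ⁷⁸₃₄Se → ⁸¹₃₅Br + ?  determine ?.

Conserve mass number: 4 + 78 = 81 + A, so A = 1.
Conserve atomic number: 2 + 34 = 35 + Z, so Z = 1.
A = 1 and Z = 1 is ¹₁H — a proton.

proton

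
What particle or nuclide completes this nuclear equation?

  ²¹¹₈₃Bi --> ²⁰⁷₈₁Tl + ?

Conserve mass number: 211 = 207 + A, so A = 4.
Conserve atomic number: 83 = 81 + Z, so Z = 2.
A = 4 and Z = 2 is ⁴₂He — an alpha particle.

alpha particle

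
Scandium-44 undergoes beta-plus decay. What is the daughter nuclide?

Beta-plus decay: mass number changes by +0, atomic number by -1.
A: 44 = 44; Z: 21 − 1 = 20.
Z = 20 is calcium, so the daughter is calcium-44.

Ca-44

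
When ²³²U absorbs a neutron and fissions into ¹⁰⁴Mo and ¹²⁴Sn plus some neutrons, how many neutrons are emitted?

5

Conserve mass number: 233 = 104 + 124 + k, so k = 233 − 228 = 5.
Check atomic number: 92 = 42 + 50 + 0 = 92. ✓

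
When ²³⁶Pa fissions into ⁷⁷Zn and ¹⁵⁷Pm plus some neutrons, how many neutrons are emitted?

Conserve mass number: 236 = 77 + 157 + k, so k = 236 − 234 = 2.
Check atomic number: 91 = 30 + 61 + 0 = 91. ✓

2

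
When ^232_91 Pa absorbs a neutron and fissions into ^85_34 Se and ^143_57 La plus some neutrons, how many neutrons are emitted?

5

Conserve mass number: 233 = 85 + 143 + k, so k = 233 − 228 = 5.
Check atomic number: 91 = 34 + 57 + 0 = 91. ✓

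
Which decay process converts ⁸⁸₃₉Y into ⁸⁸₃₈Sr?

beta-plus decay or electron capture

ΔA = 88 − 88 = 0; ΔZ = 38 − 39 = -1.
A is unchanged and Z drops by 1 — a proton has become a neutron (β⁺ emission or electron capture).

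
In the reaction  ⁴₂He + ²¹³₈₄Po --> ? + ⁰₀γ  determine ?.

Rn-217

Conserve mass number: 4 + 213 = A + 0, so A = 217.
Conserve atomic number: 2 + 84 = Z + 0, so Z = 86.
Z = 86 is radon, so the species is ²¹⁷₈₆Rn.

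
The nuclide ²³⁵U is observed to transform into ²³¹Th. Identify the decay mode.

ΔA = 231 − 235 = -4; ΔZ = 90 − 92 = -2.
A drops by 4 and Z drops by 2 — the signature of alpha emission.

alpha decay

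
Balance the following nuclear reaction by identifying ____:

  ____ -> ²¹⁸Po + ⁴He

Conserve mass number: A = 218 + 4, so A = 222.
Conserve atomic number: Z = 84 + 2, so Z = 86.
Z = 86 is radon, so the species is ²²²Rn.

Rn-222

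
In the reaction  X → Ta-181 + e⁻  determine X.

Conserve mass number: A = 181 + 0, so A = 181.
Conserve atomic number: Z = 73 − 1, so Z = 72.
Z = 72 is hafnium, so the species is Hf-181.

Hf-181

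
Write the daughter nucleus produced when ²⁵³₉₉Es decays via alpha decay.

Bk-249

Alpha decay: mass number changes by -4, atomic number by -2.
A: 253 − 4 = 249; Z: 99 − 2 = 97.
Z = 97 is berkelium, so the daughter is ²⁴⁹₉₇Bk.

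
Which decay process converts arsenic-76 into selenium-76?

ΔA = 76 − 76 = 0; ΔZ = 34 − 33 = +1.
A is unchanged and Z rises by 1 — a neutron has become a proton (β⁻ decay).

beta-minus decay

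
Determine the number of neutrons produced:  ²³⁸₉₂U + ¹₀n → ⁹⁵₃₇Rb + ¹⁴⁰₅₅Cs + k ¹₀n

Conserve mass number: 239 = 95 + 140 + k, so k = 239 − 235 = 4.
Check atomic number: 92 = 37 + 55 + 0 = 92. ✓

4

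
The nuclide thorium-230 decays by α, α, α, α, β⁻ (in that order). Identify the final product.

Start: (A, Z) = (230, 90).
After α: (226, 88).
After α: (222, 86).
After α: (218, 84).
After α: (214, 82).
After β⁻: (214, 83).
Z = 83 is bismuth.

Bi-214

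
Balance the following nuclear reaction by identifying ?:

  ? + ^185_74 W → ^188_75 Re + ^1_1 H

alpha particle

Conserve mass number: A + 185 = 188 + 1, so A = 4.
Conserve atomic number: Z + 74 = 75 + 1, so Z = 2.
A = 4 and Z = 2 is ^4_2 He — an alpha particle.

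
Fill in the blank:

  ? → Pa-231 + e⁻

Th-231

Conserve mass number: A = 231 + 0, so A = 231.
Conserve atomic number: Z = 91 − 1, so Z = 90.
Z = 90 is thorium, so the species is Th-231.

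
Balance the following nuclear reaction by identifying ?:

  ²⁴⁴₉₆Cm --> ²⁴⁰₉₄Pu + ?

alpha particle

Conserve mass number: 244 = 240 + A, so A = 4.
Conserve atomic number: 96 = 94 + Z, so Z = 2.
A = 4 and Z = 2 is ⁴₂He — an alpha particle.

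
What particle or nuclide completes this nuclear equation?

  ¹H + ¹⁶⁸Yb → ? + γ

Lu-169

Conserve mass number: 1 + 168 = A + 0, so A = 169.
Conserve atomic number: 1 + 70 = Z + 0, so Z = 71.
Z = 71 is lutetium, so the species is ¹⁶⁹Lu.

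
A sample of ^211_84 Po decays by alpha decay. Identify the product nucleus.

Alpha decay: mass number changes by -4, atomic number by -2.
A: 211 − 4 = 207; Z: 84 − 2 = 82.
Z = 82 is lead, so the daughter is ^207_82 Pb.

Pb-207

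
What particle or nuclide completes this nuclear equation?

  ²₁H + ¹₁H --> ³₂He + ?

gamma ray

Conserve mass number: 2 + 1 = 3 + A, so A = 0.
Conserve atomic number: 1 + 1 = 2 + Z, so Z = 0.
A = 0 and Z = 0 is ⁰₀γ — a gamma ray.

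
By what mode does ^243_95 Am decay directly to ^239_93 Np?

ΔA = 239 − 243 = -4; ΔZ = 93 − 95 = -2.
A drops by 4 and Z drops by 2 — the signature of alpha emission.

alpha decay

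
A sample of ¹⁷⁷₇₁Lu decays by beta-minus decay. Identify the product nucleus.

Beta-minus decay: mass number changes by +0, atomic number by +1.
A: 177 = 177; Z: 71 + 1 = 72.
Z = 72 is hafnium, so the daughter is ¹⁷⁷₇₂Hf.

Hf-177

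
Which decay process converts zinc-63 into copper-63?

beta-plus decay or electron capture

ΔA = 63 − 63 = 0; ΔZ = 29 − 30 = -1.
A is unchanged and Z drops by 1 — a proton has become a neutron (β⁺ emission or electron capture).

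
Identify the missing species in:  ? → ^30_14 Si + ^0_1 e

Conserve mass number: A = 30 + 0, so A = 30.
Conserve atomic number: Z = 14 + 1, so Z = 15.
Z = 15 is phosphorus, so the species is ^30_15 P.

P-30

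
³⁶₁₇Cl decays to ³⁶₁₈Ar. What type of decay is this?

beta-minus decay

ΔA = 36 − 36 = 0; ΔZ = 18 − 17 = +1.
A is unchanged and Z rises by 1 — a neutron has become a proton (β⁻ decay).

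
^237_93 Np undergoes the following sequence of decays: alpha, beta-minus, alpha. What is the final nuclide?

Start: (A, Z) = (237, 93).
After α: (233, 91).
After β⁻: (233, 92).
After α: (229, 90).
Z = 90 is thorium.

Th-229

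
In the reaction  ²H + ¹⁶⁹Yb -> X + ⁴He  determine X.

Tm-167

Conserve mass number: 2 + 169 = A + 4, so A = 167.
Conserve atomic number: 1 + 70 = Z + 2, so Z = 69.
Z = 69 is thulium, so the species is ¹⁶⁷Tm.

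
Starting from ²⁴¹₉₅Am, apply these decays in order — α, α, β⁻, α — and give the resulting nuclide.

Start: (A, Z) = (241, 95).
After α: (237, 93).
After α: (233, 91).
After β⁻: (233, 92).
After α: (229, 90).
Z = 90 is thorium.

Th-229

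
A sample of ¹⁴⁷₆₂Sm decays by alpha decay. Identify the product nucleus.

Alpha decay: mass number changes by -4, atomic number by -2.
A: 147 − 4 = 143; Z: 62 − 2 = 60.
Z = 60 is neodymium, so the daughter is ¹⁴³₆₀Nd.

Nd-143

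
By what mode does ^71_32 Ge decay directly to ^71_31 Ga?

ΔA = 71 − 71 = 0; ΔZ = 31 − 32 = -1.
A is unchanged and Z drops by 1 — a proton has become a neutron (β⁺ emission or electron capture).

beta-plus decay or electron capture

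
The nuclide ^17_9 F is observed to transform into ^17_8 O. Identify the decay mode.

ΔA = 17 − 17 = 0; ΔZ = 8 − 9 = -1.
A is unchanged and Z drops by 1 — a proton has become a neutron (β⁺ emission or electron capture).

beta-plus decay or electron capture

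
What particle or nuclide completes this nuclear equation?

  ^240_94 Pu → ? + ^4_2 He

U-236

Conserve mass number: 240 = A + 4, so A = 236.
Conserve atomic number: 94 = Z + 2, so Z = 92.
Z = 92 is uranium, so the species is ^236_92 U.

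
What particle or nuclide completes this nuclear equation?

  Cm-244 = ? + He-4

Conserve mass number: 244 = A + 4, so A = 240.
Conserve atomic number: 96 = Z + 2, so Z = 94.
Z = 94 is plutonium, so the species is Pu-240.

Pu-240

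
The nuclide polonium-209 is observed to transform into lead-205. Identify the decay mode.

ΔA = 205 − 209 = -4; ΔZ = 82 − 84 = -2.
A drops by 4 and Z drops by 2 — the signature of alpha emission.

alpha decay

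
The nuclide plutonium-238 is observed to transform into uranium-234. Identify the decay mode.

alpha decay

ΔA = 234 − 238 = -4; ΔZ = 92 − 94 = -2.
A drops by 4 and Z drops by 2 — the signature of alpha emission.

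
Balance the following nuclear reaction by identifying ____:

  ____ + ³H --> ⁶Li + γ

He-3

Conserve mass number: A + 3 = 6 + 0, so A = 3.
Conserve atomic number: Z + 1 = 3 + 0, so Z = 2.
Z = 2 is helium, so the species is ³He.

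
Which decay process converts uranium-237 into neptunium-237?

beta-minus decay

ΔA = 237 − 237 = 0; ΔZ = 93 − 92 = +1.
A is unchanged and Z rises by 1 — a neutron has become a proton (β⁻ decay).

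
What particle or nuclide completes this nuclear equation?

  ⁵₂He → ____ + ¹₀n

He-4

Conserve mass number: 5 = A + 1, so A = 4.
Conserve atomic number: 2 = Z + 0, so Z = 2.
A = 4 and Z = 2 is ⁴₂He — an alpha particle.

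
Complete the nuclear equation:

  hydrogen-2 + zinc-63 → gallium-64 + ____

neutron

Conserve mass number: 2 + 63 = 64 + A, so A = 1.
Conserve atomic number: 1 + 30 = 31 + Z, so Z = 0.
A = 1 and Z = 0 is neutron — a neutron.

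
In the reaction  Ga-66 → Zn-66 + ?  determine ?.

Conserve mass number: 66 = 66 + A, so A = 0.
Conserve atomic number: 31 = 30 + Z, so Z = 1.
A = 0 and Z = 1 is e⁺ — a positron.

positron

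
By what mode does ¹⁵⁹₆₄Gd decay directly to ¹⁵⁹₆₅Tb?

beta-minus decay

ΔA = 159 − 159 = 0; ΔZ = 65 − 64 = +1.
A is unchanged and Z rises by 1 — a neutron has become a proton (β⁻ decay).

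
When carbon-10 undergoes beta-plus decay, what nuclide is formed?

B-10

Beta-plus decay: mass number changes by +0, atomic number by -1.
A: 10 = 10; Z: 6 − 1 = 5.
Z = 5 is boron, so the daughter is boron-10.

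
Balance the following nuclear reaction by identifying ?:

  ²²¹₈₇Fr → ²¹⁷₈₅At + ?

Conserve mass number: 221 = 217 + A, so A = 4.
Conserve atomic number: 87 = 85 + Z, so Z = 2.
A = 4 and Z = 2 is ⁴₂He — an alpha particle.

alpha particle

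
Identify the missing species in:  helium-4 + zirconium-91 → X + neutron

Mo-94

Conserve mass number: 4 + 91 = A + 1, so A = 94.
Conserve atomic number: 2 + 40 = Z + 0, so Z = 42.
Z = 42 is molybdenum, so the species is molybdenum-94.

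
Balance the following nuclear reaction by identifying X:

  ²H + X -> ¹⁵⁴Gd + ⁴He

Conserve mass number: 2 + A = 154 + 4, so A = 156.
Conserve atomic number: 1 + Z = 64 + 2, so Z = 65.
Z = 65 is terbium, so the species is ¹⁵⁶Tb.

Tb-156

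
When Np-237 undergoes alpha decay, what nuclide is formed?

Alpha decay: mass number changes by -4, atomic number by -2.
A: 237 − 4 = 233; Z: 93 − 2 = 91.
Z = 91 is protactinium, so the daughter is Pa-233.

Pa-233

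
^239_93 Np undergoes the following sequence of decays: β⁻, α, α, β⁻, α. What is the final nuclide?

Ac-227

Start: (A, Z) = (239, 93).
After β⁻: (239, 94).
After α: (235, 92).
After α: (231, 90).
After β⁻: (231, 91).
After α: (227, 89).
Z = 89 is actinium.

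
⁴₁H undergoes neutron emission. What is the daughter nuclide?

Neutron emission: mass number changes by -1, atomic number by +0.
A: 4 − 1 = 3; Z: 1 = 1.
Z = 1 is hydrogen, so the daughter is ³₁H.

H-3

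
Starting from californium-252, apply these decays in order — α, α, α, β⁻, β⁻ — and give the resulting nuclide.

Pu-240

Start: (A, Z) = (252, 98).
After α: (248, 96).
After α: (244, 94).
After α: (240, 92).
After β⁻: (240, 93).
After β⁻: (240, 94).
Z = 94 is plutonium.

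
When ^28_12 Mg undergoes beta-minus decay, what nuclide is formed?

Al-28

Beta-minus decay: mass number changes by +0, atomic number by +1.
A: 28 = 28; Z: 12 + 1 = 13.
Z = 13 is aluminium, so the daughter is ^28_13 Al.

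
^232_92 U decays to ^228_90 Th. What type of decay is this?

ΔA = 228 − 232 = -4; ΔZ = 90 − 92 = -2.
A drops by 4 and Z drops by 2 — the signature of alpha emission.

alpha decay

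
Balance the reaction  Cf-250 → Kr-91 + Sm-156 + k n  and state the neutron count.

3

Conserve mass number: 250 = 91 + 156 + k, so k = 250 − 247 = 3.
Check atomic number: 98 = 36 + 62 + 0 = 98. ✓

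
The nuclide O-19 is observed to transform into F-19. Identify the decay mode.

ΔA = 19 − 19 = 0; ΔZ = 9 − 8 = +1.
A is unchanged and Z rises by 1 — a neutron has become a proton (β⁻ decay).

beta-minus decay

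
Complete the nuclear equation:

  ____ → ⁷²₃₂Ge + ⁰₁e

As-72

Conserve mass number: A = 72 + 0, so A = 72.
Conserve atomic number: Z = 32 + 1, so Z = 33.
Z = 33 is arsenic, so the species is ⁷²₃₃As.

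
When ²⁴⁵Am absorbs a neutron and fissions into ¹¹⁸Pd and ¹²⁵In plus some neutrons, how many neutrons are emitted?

Conserve mass number: 246 = 118 + 125 + k, so k = 246 − 243 = 3.
Check atomic number: 95 = 46 + 49 + 0 = 95. ✓

3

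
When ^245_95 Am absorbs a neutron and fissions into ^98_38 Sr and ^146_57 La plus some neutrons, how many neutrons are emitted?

2

Conserve mass number: 246 = 98 + 146 + k, so k = 246 − 244 = 2.
Check atomic number: 95 = 38 + 57 + 0 = 95. ✓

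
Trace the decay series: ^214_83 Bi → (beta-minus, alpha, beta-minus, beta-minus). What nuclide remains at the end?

Po-210

Start: (A, Z) = (214, 83).
After β⁻: (214, 84).
After α: (210, 82).
After β⁻: (210, 83).
After β⁻: (210, 84).
Z = 84 is polonium.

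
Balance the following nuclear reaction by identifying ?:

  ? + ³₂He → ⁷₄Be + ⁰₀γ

Conserve mass number: A + 3 = 7 + 0, so A = 4.
Conserve atomic number: Z + 2 = 4 + 0, so Z = 2.
A = 4 and Z = 2 is ⁴₂He — an alpha particle.

alpha particle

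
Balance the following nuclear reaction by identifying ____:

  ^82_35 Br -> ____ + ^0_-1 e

Kr-82

Conserve mass number: 82 = A + 0, so A = 82.
Conserve atomic number: 35 = Z − 1, so Z = 36.
Z = 36 is krypton, so the species is ^82_36 Kr.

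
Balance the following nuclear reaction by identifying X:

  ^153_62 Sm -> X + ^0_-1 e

Conserve mass number: 153 = A + 0, so A = 153.
Conserve atomic number: 62 = Z − 1, so Z = 63.
Z = 63 is europium, so the species is ^153_63 Eu.

Eu-153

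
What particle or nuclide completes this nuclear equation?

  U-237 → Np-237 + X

Conserve mass number: 237 = 237 + A, so A = 0.
Conserve atomic number: 92 = 93 + Z, so Z = -1.
A = 0 and Z = -1 is e⁻ — a beta-minus particle.

beta-minus particle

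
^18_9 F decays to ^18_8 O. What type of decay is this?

beta-plus decay or electron capture

ΔA = 18 − 18 = 0; ΔZ = 8 − 9 = -1.
A is unchanged and Z drops by 1 — a proton has become a neutron (β⁺ emission or electron capture).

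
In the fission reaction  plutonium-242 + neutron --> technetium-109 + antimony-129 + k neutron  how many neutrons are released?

5

Conserve mass number: 243 = 109 + 129 + k, so k = 243 − 238 = 5.
Check atomic number: 94 = 43 + 51 + 0 = 94. ✓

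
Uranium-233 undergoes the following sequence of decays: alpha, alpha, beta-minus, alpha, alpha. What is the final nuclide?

Start: (A, Z) = (233, 92).
After α: (229, 90).
After α: (225, 88).
After β⁻: (225, 89).
After α: (221, 87).
After α: (217, 85).
Z = 85 is astatine.

At-217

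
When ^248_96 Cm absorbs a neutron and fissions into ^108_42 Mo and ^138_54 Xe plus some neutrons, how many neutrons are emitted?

Conserve mass number: 249 = 108 + 138 + k, so k = 249 − 246 = 3.
Check atomic number: 96 = 42 + 54 + 0 = 96. ✓

3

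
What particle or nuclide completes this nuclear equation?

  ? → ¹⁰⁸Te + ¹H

Conserve mass number: A = 108 + 1, so A = 109.
Conserve atomic number: Z = 52 + 1, so Z = 53.
Z = 53 is iodine, so the species is ¹⁰⁹I.

I-109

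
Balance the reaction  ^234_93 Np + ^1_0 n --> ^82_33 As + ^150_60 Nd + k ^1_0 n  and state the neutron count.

Conserve mass number: 235 = 82 + 150 + k, so k = 235 − 232 = 3.
Check atomic number: 93 = 33 + 60 + 0 = 93. ✓

3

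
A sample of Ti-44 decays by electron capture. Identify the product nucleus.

Electron capture: mass number changes by +0, atomic number by -1.
A: 44 = 44; Z: 22 − 1 = 21.
Z = 21 is scandium, so the daughter is Sc-44.

Sc-44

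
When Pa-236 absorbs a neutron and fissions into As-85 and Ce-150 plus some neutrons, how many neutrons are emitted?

2

Conserve mass number: 237 = 85 + 150 + k, so k = 237 − 235 = 2.
Check atomic number: 91 = 33 + 58 + 0 = 91. ✓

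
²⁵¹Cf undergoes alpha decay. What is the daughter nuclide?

Cm-247

Alpha decay: mass number changes by -4, atomic number by -2.
A: 251 − 4 = 247; Z: 98 − 2 = 96.
Z = 96 is curium, so the daughter is ²⁴⁷Cm.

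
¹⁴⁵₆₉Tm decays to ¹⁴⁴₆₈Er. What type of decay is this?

proton emission

ΔA = 144 − 145 = -1; ΔZ = 68 − 69 = -1.
A drops by 1 and Z drops by 1 — a proton was emitted.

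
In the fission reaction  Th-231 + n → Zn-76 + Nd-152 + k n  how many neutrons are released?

Conserve mass number: 232 = 76 + 152 + k, so k = 232 − 228 = 4.
Check atomic number: 90 = 30 + 60 + 0 = 90. ✓

4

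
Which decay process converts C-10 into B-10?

ΔA = 10 − 10 = 0; ΔZ = 5 − 6 = -1.
A is unchanged and Z drops by 1 — a proton has become a neutron (β⁺ emission or electron capture).

beta-plus decay or electron capture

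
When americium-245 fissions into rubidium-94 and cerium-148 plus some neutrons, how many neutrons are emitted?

Conserve mass number: 245 = 94 + 148 + k, so k = 245 − 242 = 3.
Check atomic number: 95 = 37 + 58 + 0 = 95. ✓

3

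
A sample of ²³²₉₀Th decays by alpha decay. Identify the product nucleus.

Ra-228

Alpha decay: mass number changes by -4, atomic number by -2.
A: 232 − 4 = 228; Z: 90 − 2 = 88.
Z = 88 is radium, so the daughter is ²²⁸₈₈Ra.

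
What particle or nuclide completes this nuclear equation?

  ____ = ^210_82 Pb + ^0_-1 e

Conserve mass number: A = 210 + 0, so A = 210.
Conserve atomic number: Z = 82 − 1, so Z = 81.
Z = 81 is thallium, so the species is ^210_81 Tl.

Tl-210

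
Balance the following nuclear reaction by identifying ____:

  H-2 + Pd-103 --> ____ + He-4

Conserve mass number: 2 + 103 = A + 4, so A = 101.
Conserve atomic number: 1 + 46 = Z + 2, so Z = 45.
Z = 45 is rhodium, so the species is Rh-101.

Rh-101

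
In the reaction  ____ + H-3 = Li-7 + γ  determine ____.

alpha particle

Conserve mass number: A + 3 = 7 + 0, so A = 4.
Conserve atomic number: Z + 1 = 3 + 0, so Z = 2.
A = 4 and Z = 2 is He-4 — an alpha particle.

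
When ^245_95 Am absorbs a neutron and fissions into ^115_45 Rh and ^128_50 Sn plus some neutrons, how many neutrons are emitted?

Conserve mass number: 246 = 115 + 128 + k, so k = 246 − 243 = 3.
Check atomic number: 95 = 45 + 50 + 0 = 95. ✓

3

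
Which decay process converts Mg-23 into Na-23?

ΔA = 23 − 23 = 0; ΔZ = 11 − 12 = -1.
A is unchanged and Z drops by 1 — a proton has become a neutron (β⁺ emission or electron capture).

beta-plus decay or electron capture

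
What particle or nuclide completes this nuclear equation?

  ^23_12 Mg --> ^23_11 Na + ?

positron

Conserve mass number: 23 = 23 + A, so A = 0.
Conserve atomic number: 12 = 11 + Z, so Z = 1.
A = 0 and Z = 1 is ^0_1 e — a positron.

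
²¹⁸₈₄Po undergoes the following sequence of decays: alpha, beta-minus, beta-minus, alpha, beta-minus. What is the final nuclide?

Bi-210

Start: (A, Z) = (218, 84).
After α: (214, 82).
After β⁻: (214, 83).
After β⁻: (214, 84).
After α: (210, 82).
After β⁻: (210, 83).
Z = 83 is bismuth.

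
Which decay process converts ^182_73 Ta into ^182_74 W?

ΔA = 182 − 182 = 0; ΔZ = 74 − 73 = +1.
A is unchanged and Z rises by 1 — a neutron has become a proton (β⁻ decay).

beta-minus decay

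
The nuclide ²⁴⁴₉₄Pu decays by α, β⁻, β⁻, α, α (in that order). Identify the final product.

Start: (A, Z) = (244, 94).
After α: (240, 92).
After β⁻: (240, 93).
After β⁻: (240, 94).
After α: (236, 92).
After α: (232, 90).
Z = 90 is thorium.

Th-232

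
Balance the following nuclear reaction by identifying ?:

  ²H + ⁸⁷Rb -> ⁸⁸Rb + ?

proton

Conserve mass number: 2 + 87 = 88 + A, so A = 1.
Conserve atomic number: 1 + 37 = 37 + Z, so Z = 1.
A = 1 and Z = 1 is ¹H — a proton.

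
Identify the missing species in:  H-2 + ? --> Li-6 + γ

Conserve mass number: 2 + A = 6 + 0, so A = 4.
Conserve atomic number: 1 + Z = 3 + 0, so Z = 2.
A = 4 and Z = 2 is He-4 — an alpha particle.

alpha particle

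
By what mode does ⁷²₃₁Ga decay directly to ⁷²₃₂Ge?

beta-minus decay

ΔA = 72 − 72 = 0; ΔZ = 32 − 31 = +1.
A is unchanged and Z rises by 1 — a neutron has become a proton (β⁻ decay).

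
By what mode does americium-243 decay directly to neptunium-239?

ΔA = 239 − 243 = -4; ΔZ = 93 − 95 = -2.
A drops by 4 and Z drops by 2 — the signature of alpha emission.

alpha decay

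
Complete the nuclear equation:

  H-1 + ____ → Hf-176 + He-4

Conserve mass number: 1 + A = 176 + 4, so A = 179.
Conserve atomic number: 1 + Z = 72 + 2, so Z = 73.
Z = 73 is tantalum, so the species is Ta-179.

Ta-179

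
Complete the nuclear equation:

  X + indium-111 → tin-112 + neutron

Conserve mass number: A + 111 = 112 + 1, so A = 2.
Conserve atomic number: Z + 49 = 50 + 0, so Z = 1.
A = 2 and Z = 1 is hydrogen-2 — a deuteron.

deuteron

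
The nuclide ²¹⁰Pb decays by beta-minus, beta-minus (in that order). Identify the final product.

Start: (A, Z) = (210, 82).
After β⁻: (210, 83).
After β⁻: (210, 84).
Z = 84 is polonium.

Po-210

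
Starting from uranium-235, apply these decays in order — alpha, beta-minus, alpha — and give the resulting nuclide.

Start: (A, Z) = (235, 92).
After α: (231, 90).
After β⁻: (231, 91).
After α: (227, 89).
Z = 89 is actinium.

Ac-227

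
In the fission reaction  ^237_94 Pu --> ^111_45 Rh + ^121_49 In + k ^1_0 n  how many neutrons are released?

Conserve mass number: 237 = 111 + 121 + k, so k = 237 − 232 = 5.
Check atomic number: 94 = 45 + 49 + 0 = 94. ✓

5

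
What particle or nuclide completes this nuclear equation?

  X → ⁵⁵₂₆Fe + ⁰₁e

Co-55

Conserve mass number: A = 55 + 0, so A = 55.
Conserve atomic number: Z = 26 + 1, so Z = 27.
Z = 27 is cobalt, so the species is ⁵⁵₂₇Co.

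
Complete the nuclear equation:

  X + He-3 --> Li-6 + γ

triton

Conserve mass number: A + 3 = 6 + 0, so A = 3.
Conserve atomic number: Z + 2 = 3 + 0, so Z = 1.
A = 3 and Z = 1 is H-3 — a triton.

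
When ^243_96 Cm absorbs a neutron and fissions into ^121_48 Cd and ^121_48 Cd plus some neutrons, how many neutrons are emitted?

Conserve mass number: 244 = 121 + 121 + k, so k = 244 − 242 = 2.
Check atomic number: 96 = 48 + 48 + 0 = 96. ✓

2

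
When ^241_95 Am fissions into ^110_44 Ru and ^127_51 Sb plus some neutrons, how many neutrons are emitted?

4

Conserve mass number: 241 = 110 + 127 + k, so k = 241 − 237 = 4.
Check atomic number: 95 = 44 + 51 + 0 = 95. ✓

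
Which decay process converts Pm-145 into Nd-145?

ΔA = 145 − 145 = 0; ΔZ = 60 − 61 = -1.
A is unchanged and Z drops by 1 — a proton has become a neutron (β⁺ emission or electron capture).

beta-plus decay or electron capture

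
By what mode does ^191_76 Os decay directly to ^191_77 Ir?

ΔA = 191 − 191 = 0; ΔZ = 77 − 76 = +1.
A is unchanged and Z rises by 1 — a neutron has become a proton (β⁻ decay).

beta-minus decay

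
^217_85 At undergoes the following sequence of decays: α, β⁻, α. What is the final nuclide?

Start: (A, Z) = (217, 85).
After α: (213, 83).
After β⁻: (213, 84).
After α: (209, 82).
Z = 82 is lead.

Pb-209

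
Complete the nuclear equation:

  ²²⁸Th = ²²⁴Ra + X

alpha particle

Conserve mass number: 228 = 224 + A, so A = 4.
Conserve atomic number: 90 = 88 + Z, so Z = 2.
A = 4 and Z = 2 is ⁴He — an alpha particle.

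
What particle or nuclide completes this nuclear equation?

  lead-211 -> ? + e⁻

Conserve mass number: 211 = A + 0, so A = 211.
Conserve atomic number: 82 = Z − 1, so Z = 83.
Z = 83 is bismuth, so the species is bismuth-211.

Bi-211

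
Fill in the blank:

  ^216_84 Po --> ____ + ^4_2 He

Pb-212

Conserve mass number: 216 = A + 4, so A = 212.
Conserve atomic number: 84 = Z + 2, so Z = 82.
Z = 82 is lead, so the species is ^212_82 Pb.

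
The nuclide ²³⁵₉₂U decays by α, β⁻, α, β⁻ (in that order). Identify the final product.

Start: (A, Z) = (235, 92).
After α: (231, 90).
After β⁻: (231, 91).
After α: (227, 89).
After β⁻: (227, 90).
Z = 90 is thorium.

Th-227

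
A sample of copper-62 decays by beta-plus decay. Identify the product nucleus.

Ni-62

Beta-plus decay: mass number changes by +0, atomic number by -1.
A: 62 = 62; Z: 29 − 1 = 28.
Z = 28 is nickel, so the daughter is nickel-62.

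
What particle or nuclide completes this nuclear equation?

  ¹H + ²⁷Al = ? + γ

Conserve mass number: 1 + 27 = A + 0, so A = 28.
Conserve atomic number: 1 + 13 = Z + 0, so Z = 14.
Z = 14 is silicon, so the species is ²⁸Si.

Si-28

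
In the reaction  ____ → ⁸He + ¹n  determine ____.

Conserve mass number: A = 8 + 1, so A = 9.
Conserve atomic number: Z = 2 + 0, so Z = 2.
Z = 2 is helium, so the species is ⁹He.

He-9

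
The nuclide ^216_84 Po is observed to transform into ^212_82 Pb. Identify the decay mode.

alpha decay

ΔA = 212 − 216 = -4; ΔZ = 82 − 84 = -2.
A drops by 4 and Z drops by 2 — the signature of alpha emission.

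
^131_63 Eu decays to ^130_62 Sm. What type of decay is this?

proton emission

ΔA = 130 − 131 = -1; ΔZ = 62 − 63 = -1.
A drops by 1 and Z drops by 1 — a proton was emitted.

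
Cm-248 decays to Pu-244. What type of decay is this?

ΔA = 244 − 248 = -4; ΔZ = 94 − 96 = -2.
A drops by 4 and Z drops by 2 — the signature of alpha emission.

alpha decay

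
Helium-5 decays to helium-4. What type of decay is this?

ΔA = 4 − 5 = -1; ΔZ = 2 − 2 = +0.
A drops by 1 with Z unchanged — a neutron was emitted.

neutron emission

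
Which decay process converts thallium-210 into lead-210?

beta-minus decay

ΔA = 210 − 210 = 0; ΔZ = 82 − 81 = +1.
A is unchanged and Z rises by 1 — a neutron has become a proton (β⁻ decay).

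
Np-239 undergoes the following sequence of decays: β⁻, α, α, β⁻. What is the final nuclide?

Start: (A, Z) = (239, 93).
After β⁻: (239, 94).
After α: (235, 92).
After α: (231, 90).
After β⁻: (231, 91).
Z = 91 is protactinium.

Pa-231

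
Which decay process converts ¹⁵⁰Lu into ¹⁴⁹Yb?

proton emission

ΔA = 149 − 150 = -1; ΔZ = 70 − 71 = -1.
A drops by 1 and Z drops by 1 — a proton was emitted.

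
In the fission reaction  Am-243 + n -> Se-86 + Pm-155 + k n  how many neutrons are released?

Conserve mass number: 244 = 86 + 155 + k, so k = 244 − 241 = 3.
Check atomic number: 95 = 34 + 61 + 0 = 95. ✓

3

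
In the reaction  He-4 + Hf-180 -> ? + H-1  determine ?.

Conserve mass number: 4 + 180 = A + 1, so A = 183.
Conserve atomic number: 2 + 72 = Z + 1, so Z = 73.
Z = 73 is tantalum, so the species is Ta-183.

Ta-183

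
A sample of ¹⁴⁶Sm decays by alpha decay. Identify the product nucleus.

Alpha decay: mass number changes by -4, atomic number by -2.
A: 146 − 4 = 142; Z: 62 − 2 = 60.
Z = 60 is neodymium, so the daughter is ¹⁴²Nd.

Nd-142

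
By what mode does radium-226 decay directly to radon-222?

ΔA = 222 − 226 = -4; ΔZ = 86 − 88 = -2.
A drops by 4 and Z drops by 2 — the signature of alpha emission.

alpha decay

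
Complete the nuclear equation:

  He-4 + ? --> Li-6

deuteron

Conserve mass number: 4 + A = 6, so A = 2.
Conserve atomic number: 2 + Z = 3, so Z = 1.
A = 2 and Z = 1 is H-2 — a deuteron.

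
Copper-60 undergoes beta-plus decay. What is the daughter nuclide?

Beta-plus decay: mass number changes by +0, atomic number by -1.
A: 60 = 60; Z: 29 − 1 = 28.
Z = 28 is nickel, so the daughter is nickel-60.

Ni-60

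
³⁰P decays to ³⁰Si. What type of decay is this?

beta-plus decay or electron capture

ΔA = 30 − 30 = 0; ΔZ = 14 − 15 = -1.
A is unchanged and Z drops by 1 — a proton has become a neutron (β⁺ emission or electron capture).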